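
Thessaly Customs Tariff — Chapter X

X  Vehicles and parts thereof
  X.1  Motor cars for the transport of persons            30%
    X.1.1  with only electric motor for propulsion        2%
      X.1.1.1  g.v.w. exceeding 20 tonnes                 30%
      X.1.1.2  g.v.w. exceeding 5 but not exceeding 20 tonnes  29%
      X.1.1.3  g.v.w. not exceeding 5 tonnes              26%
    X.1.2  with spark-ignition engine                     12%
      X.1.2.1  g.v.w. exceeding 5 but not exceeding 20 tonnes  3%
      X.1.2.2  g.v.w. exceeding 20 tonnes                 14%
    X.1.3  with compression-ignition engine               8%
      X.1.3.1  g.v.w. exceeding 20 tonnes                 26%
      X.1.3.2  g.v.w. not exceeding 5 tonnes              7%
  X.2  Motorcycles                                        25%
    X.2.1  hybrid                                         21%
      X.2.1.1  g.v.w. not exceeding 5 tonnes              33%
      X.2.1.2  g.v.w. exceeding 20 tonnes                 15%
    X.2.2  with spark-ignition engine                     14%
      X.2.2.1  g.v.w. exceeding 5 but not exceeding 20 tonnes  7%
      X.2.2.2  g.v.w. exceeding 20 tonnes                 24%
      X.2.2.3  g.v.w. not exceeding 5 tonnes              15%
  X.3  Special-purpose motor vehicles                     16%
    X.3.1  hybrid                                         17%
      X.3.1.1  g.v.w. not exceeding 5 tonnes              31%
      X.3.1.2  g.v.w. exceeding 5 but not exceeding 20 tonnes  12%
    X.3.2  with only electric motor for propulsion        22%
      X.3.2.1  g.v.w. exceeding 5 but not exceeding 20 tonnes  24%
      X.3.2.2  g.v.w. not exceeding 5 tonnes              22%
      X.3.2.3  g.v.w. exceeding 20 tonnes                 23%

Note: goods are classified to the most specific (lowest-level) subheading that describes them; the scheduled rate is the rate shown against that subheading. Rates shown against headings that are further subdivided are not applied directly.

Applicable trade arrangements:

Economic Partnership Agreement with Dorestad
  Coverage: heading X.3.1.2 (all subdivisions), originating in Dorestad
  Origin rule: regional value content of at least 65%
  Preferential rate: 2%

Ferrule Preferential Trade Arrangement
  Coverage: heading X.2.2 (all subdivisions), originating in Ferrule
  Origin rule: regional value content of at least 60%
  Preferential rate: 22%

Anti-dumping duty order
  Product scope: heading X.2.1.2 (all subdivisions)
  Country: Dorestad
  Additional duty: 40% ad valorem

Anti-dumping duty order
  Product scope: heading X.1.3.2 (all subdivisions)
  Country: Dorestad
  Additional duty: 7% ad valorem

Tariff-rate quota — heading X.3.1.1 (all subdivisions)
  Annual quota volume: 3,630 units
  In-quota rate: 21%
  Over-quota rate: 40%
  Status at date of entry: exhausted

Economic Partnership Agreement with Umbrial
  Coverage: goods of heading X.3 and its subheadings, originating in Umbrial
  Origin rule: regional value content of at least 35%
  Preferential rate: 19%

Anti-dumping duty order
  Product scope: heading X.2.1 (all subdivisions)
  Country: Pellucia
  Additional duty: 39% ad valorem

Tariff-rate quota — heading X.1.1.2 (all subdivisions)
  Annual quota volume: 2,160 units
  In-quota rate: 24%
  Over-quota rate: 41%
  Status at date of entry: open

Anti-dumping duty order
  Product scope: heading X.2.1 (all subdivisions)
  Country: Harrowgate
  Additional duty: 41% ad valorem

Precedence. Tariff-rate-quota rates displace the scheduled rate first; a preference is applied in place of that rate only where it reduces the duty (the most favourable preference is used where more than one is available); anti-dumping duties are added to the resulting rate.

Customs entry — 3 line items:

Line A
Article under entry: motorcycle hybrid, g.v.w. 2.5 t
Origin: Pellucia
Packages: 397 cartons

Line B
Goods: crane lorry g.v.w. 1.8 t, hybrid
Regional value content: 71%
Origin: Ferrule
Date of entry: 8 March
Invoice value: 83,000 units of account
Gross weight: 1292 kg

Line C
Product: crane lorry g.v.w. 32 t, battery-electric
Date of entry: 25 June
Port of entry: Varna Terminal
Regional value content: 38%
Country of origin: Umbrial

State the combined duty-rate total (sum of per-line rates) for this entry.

131%

Line A: motorcycle → X.2; hybrid → X.2.1; g.v.w. 2.5 t → X.2.1.1. Scheduled 33%. anti-dumping (Pellucia, X.2.1): +39%; total 33% + 39% = 72%. → 72%.
Line B: crane lorry → X.3; hybrid → X.3.1; g.v.w. 1.8 t → X.3.1.1. Scheduled 31%. quota on X.3.1.1 exhausted → over-quota 40%; Ferrule agreement on X.2.2: X.3.1.1 not covered. → 40%.
Line C: crane lorry → X.3; battery-electric → X.3.2; g.v.w. 32 t → X.3.2.3. Scheduled 23%. Umbrial agreement on X.3: RVC ≥ 35% → 19% available; preferential 19%. → 19%.
Sum: 72% + 40% + 19% = 131%.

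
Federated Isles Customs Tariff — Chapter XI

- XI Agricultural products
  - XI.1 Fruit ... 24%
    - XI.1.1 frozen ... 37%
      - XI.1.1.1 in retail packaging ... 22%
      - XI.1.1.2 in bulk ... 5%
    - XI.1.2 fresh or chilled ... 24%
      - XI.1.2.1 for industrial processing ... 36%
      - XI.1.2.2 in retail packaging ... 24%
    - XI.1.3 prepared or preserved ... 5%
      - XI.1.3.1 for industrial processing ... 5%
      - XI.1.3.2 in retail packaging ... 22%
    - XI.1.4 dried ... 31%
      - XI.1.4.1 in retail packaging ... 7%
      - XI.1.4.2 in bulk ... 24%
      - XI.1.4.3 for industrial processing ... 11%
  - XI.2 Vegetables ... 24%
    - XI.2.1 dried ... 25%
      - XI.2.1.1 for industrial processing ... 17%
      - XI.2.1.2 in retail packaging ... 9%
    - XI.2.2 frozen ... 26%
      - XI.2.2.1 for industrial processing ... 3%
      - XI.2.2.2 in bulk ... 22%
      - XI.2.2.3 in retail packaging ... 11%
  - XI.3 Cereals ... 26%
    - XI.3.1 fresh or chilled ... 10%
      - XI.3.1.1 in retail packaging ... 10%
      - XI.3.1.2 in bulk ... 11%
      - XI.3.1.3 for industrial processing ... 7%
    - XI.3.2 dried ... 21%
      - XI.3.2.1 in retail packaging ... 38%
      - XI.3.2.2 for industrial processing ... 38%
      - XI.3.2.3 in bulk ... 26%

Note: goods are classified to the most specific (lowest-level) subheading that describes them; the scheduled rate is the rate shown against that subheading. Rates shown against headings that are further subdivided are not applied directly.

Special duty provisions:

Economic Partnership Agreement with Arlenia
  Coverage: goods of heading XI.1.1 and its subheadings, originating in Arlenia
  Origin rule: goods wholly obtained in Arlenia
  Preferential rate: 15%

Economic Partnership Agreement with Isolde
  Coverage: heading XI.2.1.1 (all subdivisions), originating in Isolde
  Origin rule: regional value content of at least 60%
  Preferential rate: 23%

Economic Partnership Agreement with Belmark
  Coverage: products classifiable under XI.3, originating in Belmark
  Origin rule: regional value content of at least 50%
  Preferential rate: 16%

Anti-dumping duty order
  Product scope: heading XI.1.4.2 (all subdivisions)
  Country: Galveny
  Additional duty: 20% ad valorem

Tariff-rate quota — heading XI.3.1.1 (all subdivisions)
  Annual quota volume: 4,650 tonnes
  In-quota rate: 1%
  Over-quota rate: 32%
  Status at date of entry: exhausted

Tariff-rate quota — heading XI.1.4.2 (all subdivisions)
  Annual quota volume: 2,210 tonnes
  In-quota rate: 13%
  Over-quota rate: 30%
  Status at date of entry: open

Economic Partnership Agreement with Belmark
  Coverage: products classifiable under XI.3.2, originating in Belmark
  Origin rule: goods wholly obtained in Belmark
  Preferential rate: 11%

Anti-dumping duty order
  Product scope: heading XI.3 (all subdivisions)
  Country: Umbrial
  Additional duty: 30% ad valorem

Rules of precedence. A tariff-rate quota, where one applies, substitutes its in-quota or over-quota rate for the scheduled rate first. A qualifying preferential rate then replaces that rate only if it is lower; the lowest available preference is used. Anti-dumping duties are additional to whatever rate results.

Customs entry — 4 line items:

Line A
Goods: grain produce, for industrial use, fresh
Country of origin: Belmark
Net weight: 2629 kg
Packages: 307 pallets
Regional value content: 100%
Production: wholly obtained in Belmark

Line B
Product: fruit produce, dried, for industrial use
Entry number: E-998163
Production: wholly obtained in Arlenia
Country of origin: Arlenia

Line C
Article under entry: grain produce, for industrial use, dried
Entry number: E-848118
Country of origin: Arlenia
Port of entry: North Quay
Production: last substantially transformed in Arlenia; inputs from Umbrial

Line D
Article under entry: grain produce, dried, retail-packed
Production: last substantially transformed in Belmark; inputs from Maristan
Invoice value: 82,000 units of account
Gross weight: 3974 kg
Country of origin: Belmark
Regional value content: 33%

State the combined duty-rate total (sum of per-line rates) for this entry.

94%

Line A: grain → XI.3; fresh → XI.3.1; for industrial use → XI.3.1.3. Scheduled 7%. Belmark agreement on XI.3: RVC ≥ 50% → 16% available; Belmark agreement on XI.3.2: XI.3.1.3 not covered; preference 16% not lower than 7% → no reduction. → 7%.
Line B: fruit → XI.1; dried → XI.1.4; for industrial use → XI.1.4.3. Scheduled 11%. Arlenia agreement on XI.1.1: XI.1.4.3 not covered. → 11%.
Line C: grain → XI.3; dried → XI.3.2; for industrial use → XI.3.2.2. Scheduled 38%. Arlenia agreement on XI.1.1: XI.3.2.2 not covered. → 38%.
Line D: grain → XI.3; dried → XI.3.2; retail-packed → XI.3.2.1. Scheduled 38%. Belmark agreement on XI.3: RVC < 50%; Belmark agreement on XI.3.2: not wholly obtained. → 38%.
Sum: 7% + 11% + 38% + 38% = 94%.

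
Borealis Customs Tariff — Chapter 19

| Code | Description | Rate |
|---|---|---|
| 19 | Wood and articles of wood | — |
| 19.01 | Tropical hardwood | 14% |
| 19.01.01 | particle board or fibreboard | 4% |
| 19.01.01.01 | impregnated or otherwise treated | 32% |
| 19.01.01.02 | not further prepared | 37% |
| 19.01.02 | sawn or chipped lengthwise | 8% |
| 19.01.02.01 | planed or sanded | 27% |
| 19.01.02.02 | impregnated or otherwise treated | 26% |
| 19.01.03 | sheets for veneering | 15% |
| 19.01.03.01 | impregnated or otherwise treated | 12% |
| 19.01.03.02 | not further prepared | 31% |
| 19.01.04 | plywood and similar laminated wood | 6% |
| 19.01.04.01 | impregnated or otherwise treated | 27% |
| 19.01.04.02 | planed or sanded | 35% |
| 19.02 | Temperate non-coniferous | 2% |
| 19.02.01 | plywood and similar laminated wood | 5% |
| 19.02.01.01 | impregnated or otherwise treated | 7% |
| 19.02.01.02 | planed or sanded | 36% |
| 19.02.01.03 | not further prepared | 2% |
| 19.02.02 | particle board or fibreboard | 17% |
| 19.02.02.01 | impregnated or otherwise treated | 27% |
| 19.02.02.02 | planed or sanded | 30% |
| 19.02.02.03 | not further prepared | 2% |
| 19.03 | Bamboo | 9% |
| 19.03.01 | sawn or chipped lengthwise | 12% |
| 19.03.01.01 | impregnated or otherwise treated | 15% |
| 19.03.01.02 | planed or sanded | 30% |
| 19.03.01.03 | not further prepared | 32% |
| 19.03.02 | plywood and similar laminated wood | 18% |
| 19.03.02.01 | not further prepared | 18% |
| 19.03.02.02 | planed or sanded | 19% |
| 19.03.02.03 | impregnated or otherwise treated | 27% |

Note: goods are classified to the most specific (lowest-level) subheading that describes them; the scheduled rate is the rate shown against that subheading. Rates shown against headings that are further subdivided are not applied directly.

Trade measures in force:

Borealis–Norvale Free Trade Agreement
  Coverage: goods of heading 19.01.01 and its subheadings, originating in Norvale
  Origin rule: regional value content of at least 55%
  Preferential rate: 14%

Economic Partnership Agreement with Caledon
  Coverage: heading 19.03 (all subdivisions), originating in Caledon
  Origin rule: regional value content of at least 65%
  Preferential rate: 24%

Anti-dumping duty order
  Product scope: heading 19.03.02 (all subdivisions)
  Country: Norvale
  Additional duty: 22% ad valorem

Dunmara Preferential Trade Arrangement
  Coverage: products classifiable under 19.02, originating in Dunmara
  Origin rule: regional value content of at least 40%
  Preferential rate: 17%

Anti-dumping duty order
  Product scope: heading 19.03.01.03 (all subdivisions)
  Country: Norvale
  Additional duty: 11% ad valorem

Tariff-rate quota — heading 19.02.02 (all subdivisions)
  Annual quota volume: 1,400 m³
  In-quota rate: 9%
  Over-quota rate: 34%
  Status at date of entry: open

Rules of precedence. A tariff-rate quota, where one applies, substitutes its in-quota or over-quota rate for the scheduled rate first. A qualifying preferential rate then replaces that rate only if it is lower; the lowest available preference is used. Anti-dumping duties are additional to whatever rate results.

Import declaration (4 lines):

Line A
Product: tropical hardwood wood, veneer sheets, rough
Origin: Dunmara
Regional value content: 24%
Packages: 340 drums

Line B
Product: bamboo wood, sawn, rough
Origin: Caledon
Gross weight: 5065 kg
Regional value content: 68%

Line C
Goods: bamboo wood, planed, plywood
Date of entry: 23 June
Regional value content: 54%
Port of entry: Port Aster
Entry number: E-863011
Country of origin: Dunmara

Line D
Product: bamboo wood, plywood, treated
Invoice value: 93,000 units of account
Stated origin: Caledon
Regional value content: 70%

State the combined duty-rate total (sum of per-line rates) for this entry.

98%

Line A: tropical hardwood → 19.01; veneer sheets → 19.01.03; rough → 19.01.03.02. Scheduled 31%. Dunmara agreement on 19.02: 19.01.03.02 not covered. → 31%.
Line B: bamboo → 19.03; sawn → 19.03.01; rough → 19.03.01.03. Scheduled 32%. Caledon agreement on 19.03: RVC ≥ 65% → 24% available; preferential 24%. → 24%.
Line C: bamboo → 19.03; plywood → 19.03.02; planed → 19.03.02.02. Scheduled 19%. Dunmara agreement on 19.02: 19.03.02.02 not covered. → 19%.
Line D: bamboo → 19.03; plywood → 19.03.02; treated → 19.03.02.03. Scheduled 27%. Caledon agreement on 19.03: RVC ≥ 65% → 24% available; preferential 24%. → 24%.
Sum: 31% + 24% + 19% + 24% = 98%.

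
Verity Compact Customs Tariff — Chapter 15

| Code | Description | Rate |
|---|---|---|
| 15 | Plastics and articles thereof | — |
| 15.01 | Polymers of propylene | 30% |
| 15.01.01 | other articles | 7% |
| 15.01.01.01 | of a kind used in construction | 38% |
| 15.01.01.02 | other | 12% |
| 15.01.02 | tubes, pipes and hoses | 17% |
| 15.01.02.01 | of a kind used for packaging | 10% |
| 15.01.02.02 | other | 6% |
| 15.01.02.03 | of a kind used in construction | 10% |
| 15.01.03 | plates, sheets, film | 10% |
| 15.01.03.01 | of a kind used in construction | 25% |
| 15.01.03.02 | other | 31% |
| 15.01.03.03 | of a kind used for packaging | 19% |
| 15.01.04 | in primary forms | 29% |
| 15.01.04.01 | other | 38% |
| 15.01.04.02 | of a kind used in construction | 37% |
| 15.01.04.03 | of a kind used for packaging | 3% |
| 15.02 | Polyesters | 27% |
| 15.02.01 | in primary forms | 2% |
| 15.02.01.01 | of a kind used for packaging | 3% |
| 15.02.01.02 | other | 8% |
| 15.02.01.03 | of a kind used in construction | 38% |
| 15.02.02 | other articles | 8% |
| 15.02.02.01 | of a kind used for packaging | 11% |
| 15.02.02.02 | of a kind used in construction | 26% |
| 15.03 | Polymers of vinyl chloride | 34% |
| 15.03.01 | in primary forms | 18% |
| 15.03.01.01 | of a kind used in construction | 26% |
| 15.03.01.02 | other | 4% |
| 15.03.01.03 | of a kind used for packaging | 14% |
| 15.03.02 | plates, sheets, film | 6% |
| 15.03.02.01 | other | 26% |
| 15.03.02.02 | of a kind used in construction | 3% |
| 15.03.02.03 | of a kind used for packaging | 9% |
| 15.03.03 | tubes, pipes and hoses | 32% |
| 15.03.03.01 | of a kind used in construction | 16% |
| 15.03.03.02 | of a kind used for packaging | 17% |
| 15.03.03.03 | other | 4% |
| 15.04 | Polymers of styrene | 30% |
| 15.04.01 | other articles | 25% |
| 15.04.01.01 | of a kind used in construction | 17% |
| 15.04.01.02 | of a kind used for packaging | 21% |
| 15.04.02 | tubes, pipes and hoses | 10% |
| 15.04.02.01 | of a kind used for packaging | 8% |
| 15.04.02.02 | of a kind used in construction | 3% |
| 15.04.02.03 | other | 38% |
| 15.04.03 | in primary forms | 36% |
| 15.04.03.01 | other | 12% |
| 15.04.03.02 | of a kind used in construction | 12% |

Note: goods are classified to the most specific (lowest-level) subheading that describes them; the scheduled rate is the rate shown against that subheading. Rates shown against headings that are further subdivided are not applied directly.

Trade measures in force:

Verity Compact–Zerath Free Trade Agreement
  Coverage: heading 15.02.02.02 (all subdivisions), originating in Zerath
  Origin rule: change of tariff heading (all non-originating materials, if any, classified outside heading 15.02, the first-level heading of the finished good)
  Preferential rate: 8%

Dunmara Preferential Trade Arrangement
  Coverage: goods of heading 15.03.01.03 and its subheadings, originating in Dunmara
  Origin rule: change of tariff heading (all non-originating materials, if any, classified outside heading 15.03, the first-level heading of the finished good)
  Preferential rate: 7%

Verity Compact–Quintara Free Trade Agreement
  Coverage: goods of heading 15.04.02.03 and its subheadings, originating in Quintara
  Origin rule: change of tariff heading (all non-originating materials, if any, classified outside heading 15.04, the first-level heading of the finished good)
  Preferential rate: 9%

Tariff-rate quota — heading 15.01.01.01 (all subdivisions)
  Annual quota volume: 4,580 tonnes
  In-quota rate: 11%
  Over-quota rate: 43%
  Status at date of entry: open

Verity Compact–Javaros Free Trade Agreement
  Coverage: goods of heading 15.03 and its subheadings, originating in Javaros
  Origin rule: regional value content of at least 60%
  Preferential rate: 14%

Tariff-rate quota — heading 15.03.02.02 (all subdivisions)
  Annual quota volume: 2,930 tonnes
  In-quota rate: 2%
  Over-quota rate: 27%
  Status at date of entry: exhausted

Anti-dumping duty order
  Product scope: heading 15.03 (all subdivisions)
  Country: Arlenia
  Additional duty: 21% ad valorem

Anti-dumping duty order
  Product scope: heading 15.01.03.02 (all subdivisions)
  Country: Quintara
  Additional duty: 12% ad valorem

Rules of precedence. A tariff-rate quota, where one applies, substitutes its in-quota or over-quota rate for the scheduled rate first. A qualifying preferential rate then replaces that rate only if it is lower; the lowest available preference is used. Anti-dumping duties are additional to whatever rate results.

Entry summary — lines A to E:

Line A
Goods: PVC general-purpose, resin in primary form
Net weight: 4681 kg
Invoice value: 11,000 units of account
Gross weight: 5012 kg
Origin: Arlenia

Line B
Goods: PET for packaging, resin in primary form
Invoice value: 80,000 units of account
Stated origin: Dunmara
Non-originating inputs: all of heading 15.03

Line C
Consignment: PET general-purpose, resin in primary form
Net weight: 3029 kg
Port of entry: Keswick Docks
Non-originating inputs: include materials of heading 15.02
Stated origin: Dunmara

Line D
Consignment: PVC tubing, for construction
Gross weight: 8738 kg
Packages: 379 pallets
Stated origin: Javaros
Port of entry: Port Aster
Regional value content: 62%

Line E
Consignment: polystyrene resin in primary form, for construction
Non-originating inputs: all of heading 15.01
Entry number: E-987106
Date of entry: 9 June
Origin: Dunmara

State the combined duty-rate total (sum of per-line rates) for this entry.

Line A: PVC → 15.03; resin in primary form → 15.03.01; general-purpose → 15.03.01.02. Scheduled 4%. anti-dumping (Arlenia, 15.03): +21%; total 4% + 21% = 25%. → 25%.
Line B: PET → 15.02; resin in primary form → 15.02.01; for packaging → 15.02.01.01. Scheduled 3%. Dunmara agreement on 15.03.01.03: 15.02.01.01 not covered. → 3%.
Line C: PET → 15.02; resin in primary form → 15.02.01; general-purpose → 15.02.01.02. Scheduled 8%. Dunmara agreement on 15.03.01.03: 15.02.01.02 not covered. → 8%.
Line D: PVC → 15.03; tubing → 15.03.03; for construction → 15.03.03.01. Scheduled 16%. Javaros agreement on 15.03: RVC ≥ 60% → 14% available; preferential 14%. → 14%.
Line E: polystyrene → 15.04; resin in primary form → 15.04.03; for construction → 15.04.03.02. Scheduled 12%. Dunmara agreement on 15.03.01.03: 15.04.03.02 not covered. → 12%.
Sum: 25% + 3% + 8% + 14% + 12% = 62%.

62%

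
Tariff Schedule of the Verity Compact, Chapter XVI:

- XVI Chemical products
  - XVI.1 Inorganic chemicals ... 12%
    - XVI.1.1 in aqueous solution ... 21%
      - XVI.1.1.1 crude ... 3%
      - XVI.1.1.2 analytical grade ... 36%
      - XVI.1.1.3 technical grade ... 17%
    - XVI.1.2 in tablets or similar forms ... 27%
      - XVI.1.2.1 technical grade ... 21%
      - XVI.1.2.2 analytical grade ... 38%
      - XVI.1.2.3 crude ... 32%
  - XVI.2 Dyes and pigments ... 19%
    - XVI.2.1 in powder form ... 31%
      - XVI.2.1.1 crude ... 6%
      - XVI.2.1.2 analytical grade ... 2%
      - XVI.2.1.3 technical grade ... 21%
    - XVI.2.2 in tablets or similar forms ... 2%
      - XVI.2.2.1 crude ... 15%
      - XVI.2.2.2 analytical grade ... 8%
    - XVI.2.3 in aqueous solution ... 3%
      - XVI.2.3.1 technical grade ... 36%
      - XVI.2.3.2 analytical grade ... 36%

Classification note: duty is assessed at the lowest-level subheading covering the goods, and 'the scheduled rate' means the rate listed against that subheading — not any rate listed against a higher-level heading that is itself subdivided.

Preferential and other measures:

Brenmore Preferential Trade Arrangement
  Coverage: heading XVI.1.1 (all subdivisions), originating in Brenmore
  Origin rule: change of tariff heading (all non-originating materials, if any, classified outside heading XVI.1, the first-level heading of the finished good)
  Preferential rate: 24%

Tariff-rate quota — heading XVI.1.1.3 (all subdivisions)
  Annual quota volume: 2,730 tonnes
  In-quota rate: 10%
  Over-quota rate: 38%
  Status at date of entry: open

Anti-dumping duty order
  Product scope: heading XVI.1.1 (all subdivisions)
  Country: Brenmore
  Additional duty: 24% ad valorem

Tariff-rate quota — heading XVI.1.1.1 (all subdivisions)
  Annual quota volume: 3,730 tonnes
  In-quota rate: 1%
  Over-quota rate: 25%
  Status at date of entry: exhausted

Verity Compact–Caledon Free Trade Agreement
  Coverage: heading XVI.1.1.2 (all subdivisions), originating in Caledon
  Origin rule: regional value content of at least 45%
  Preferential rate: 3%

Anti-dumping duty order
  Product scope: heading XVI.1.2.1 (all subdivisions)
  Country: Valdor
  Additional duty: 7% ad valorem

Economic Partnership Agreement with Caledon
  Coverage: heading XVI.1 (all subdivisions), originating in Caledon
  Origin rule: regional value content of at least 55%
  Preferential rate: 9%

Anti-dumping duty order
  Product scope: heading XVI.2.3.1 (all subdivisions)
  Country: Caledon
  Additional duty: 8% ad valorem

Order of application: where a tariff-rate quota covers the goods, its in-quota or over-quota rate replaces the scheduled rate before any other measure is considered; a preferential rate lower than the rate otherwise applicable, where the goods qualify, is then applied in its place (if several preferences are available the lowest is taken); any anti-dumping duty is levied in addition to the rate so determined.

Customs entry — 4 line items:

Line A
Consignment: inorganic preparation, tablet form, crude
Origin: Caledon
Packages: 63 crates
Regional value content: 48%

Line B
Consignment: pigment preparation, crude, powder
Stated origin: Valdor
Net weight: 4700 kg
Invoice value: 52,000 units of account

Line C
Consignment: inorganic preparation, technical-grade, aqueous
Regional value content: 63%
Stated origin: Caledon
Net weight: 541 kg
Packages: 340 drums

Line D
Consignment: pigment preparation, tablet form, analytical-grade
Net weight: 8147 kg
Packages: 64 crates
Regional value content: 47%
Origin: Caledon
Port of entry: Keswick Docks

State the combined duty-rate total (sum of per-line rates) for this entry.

55%

Line A: inorganic → XVI.1; tablet form → XVI.1.2; crude → XVI.1.2.3. Scheduled 32%. Caledon agreement on XVI.1.1.2: XVI.1.2.3 not covered; Caledon agreement on XVI.1: RVC < 55%. → 32%.
Line B: pigment → XVI.2; powder → XVI.2.1; crude → XVI.2.1.1. Scheduled 6%. No special measure applies. → 6%.
Line C: inorganic → XVI.1; aqueous → XVI.1.1; technical-grade → XVI.1.1.3. Scheduled 17%. quota on XVI.1.1.3 open → in-quota 10%; Caledon agreement on XVI.1.1.2: XVI.1.1.3 not covered; Caledon agreement on XVI.1: RVC ≥ 55% → 9% available; preferential 9%. → 9%.
Line D: pigment → XVI.2; tablet form → XVI.2.2; analytical-grade → XVI.2.2.2. Scheduled 8%. Caledon agreement on XVI.1.1.2: XVI.2.2.2 not covered; Caledon agreement on XVI.1: XVI.2.2.2 not covered. → 8%.
Sum: 32% + 6% + 9% + 8% = 55%.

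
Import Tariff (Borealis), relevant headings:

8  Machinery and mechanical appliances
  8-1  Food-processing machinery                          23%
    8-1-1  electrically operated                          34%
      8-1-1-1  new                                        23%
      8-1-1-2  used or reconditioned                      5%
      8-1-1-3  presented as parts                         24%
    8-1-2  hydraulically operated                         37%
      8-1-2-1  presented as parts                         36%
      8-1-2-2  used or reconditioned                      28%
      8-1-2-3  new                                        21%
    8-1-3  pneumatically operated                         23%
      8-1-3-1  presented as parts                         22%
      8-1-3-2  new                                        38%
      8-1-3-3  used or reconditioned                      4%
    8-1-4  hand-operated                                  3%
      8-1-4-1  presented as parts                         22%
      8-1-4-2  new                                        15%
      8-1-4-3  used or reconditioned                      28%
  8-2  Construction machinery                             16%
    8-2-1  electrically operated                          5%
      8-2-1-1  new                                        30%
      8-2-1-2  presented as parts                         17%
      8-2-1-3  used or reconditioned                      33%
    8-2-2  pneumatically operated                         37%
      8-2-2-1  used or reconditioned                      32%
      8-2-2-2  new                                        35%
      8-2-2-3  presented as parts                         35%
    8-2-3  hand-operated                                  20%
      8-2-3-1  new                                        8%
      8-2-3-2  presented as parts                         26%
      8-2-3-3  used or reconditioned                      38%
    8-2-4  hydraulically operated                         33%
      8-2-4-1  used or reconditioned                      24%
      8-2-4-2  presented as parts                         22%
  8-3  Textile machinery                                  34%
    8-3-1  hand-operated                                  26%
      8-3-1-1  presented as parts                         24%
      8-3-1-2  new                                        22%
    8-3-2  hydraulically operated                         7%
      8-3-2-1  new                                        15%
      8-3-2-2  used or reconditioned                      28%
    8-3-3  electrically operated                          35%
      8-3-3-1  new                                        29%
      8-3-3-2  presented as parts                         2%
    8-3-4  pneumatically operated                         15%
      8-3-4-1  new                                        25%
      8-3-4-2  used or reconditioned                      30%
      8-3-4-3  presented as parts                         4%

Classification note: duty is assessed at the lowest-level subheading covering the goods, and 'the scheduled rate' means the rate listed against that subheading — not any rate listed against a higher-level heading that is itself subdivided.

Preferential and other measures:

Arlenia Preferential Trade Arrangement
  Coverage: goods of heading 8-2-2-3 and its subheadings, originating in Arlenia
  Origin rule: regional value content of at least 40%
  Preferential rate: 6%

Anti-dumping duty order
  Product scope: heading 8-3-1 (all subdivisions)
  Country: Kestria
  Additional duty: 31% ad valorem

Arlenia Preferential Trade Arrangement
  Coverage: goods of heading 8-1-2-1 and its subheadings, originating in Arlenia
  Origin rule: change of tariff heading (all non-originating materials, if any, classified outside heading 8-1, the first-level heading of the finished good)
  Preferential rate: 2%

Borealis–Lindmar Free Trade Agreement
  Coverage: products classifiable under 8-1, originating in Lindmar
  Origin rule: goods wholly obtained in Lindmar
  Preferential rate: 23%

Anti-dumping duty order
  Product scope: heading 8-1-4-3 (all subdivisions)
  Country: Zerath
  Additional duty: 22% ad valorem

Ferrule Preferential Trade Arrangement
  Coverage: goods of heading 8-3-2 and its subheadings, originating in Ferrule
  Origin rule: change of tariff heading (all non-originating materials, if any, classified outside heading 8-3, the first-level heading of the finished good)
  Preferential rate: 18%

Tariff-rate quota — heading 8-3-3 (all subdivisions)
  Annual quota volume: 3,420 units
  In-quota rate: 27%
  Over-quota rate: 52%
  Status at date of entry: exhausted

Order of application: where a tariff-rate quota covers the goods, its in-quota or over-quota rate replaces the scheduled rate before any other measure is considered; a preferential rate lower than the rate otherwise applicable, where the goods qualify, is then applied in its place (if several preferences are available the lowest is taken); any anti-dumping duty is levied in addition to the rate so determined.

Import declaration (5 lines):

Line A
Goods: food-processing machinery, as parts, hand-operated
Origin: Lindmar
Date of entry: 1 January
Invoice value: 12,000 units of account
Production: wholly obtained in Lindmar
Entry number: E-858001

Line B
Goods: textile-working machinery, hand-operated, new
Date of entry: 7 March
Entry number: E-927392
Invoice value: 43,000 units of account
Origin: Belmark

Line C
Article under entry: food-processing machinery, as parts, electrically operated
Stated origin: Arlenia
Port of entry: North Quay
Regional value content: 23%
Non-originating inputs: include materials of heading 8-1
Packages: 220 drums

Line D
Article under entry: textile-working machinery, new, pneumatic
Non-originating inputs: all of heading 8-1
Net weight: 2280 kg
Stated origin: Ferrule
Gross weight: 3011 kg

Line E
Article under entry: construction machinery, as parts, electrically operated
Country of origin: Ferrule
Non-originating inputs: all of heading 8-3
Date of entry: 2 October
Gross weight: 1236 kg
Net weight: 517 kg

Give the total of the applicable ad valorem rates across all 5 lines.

Line A: food-processing → 8-1; hand-operated → 8-1-4; as parts → 8-1-4-1. Scheduled 22%. Lindmar agreement on 8-1: wholly obtained → 23% available; preference 23% not lower than 22% → no reduction. → 22%.
Line B: textile-working → 8-3; hand-operated → 8-3-1; new → 8-3-1-2. Scheduled 22%. No special measure applies. → 22%.
Line C: food-processing → 8-1; electrically operated → 8-1-1; as parts → 8-1-1-3. Scheduled 24%. Arlenia agreement on 8-2-2-3: 8-1-1-3 not covered; Arlenia agreement on 8-1-2-1: 8-1-1-3 not covered. → 24%.
Line D: textile-working → 8-3; pneumatic → 8-3-4; new → 8-3-4-1. Scheduled 25%. Ferrule agreement on 8-3-2: 8-3-4-1 not covered. → 25%.
Line E: construction → 8-2; electrically operated → 8-2-1; as parts → 8-2-1-2. Scheduled 17%. Ferrule agreement on 8-3-2: 8-2-1-2 not covered. → 17%.
Sum: 22% + 22% + 24% + 25% + 17% = 110%.

110%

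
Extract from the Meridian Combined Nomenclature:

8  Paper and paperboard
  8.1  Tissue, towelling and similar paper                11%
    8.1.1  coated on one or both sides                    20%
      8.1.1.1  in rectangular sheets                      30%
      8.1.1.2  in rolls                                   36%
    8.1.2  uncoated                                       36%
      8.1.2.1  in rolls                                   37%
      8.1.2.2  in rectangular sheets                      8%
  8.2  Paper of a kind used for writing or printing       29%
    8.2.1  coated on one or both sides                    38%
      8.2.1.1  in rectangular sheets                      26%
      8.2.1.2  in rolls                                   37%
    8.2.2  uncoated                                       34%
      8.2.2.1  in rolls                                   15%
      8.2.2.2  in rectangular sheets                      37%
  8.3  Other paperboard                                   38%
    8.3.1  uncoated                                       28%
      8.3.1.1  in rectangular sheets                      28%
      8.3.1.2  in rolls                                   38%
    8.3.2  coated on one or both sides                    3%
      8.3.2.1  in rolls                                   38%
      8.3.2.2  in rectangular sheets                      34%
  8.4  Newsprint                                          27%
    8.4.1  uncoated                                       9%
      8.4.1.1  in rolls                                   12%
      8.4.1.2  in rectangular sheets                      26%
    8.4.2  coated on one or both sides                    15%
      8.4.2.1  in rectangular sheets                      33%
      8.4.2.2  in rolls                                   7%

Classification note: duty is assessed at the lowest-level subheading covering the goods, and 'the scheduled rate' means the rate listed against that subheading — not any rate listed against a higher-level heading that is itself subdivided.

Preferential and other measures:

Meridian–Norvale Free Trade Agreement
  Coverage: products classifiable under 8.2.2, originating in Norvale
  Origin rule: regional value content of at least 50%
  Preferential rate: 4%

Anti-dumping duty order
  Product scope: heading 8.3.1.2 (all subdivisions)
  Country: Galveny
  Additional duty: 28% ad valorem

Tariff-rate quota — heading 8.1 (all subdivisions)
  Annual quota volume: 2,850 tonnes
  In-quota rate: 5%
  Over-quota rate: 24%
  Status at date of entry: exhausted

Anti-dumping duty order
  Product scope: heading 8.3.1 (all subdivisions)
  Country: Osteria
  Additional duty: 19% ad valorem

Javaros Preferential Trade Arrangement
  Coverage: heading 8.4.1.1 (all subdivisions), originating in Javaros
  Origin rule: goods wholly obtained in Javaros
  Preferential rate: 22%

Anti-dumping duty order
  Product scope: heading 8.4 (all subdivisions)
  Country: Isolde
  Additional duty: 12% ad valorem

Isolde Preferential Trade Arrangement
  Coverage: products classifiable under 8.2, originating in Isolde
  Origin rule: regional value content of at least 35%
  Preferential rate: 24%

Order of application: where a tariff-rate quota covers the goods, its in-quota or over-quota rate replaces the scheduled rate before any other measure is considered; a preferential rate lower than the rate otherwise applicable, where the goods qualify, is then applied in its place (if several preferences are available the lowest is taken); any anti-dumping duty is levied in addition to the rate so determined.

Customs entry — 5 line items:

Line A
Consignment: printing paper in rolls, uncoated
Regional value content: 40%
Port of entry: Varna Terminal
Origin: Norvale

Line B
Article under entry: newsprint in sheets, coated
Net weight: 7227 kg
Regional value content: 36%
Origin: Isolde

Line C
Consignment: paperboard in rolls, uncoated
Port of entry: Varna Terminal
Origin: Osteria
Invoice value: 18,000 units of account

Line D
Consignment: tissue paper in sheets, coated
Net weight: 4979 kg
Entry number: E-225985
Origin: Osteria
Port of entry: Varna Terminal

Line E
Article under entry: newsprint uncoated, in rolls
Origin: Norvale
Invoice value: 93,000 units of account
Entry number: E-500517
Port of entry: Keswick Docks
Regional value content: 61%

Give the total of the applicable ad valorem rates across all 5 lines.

153%

Line A: printing paper → 8.2; uncoated → 8.2.2; in rolls → 8.2.2.1. Scheduled 15%. Norvale agreement on 8.2.2: RVC < 50%. → 15%.
Line B: newsprint → 8.4; coated → 8.4.2; in sheets → 8.4.2.1. Scheduled 33%. Isolde agreement on 8.2: 8.4.2.1 not covered; anti-dumping (Isolde, 8.4): +12%; total 33% + 12% = 45%. → 45%.
Line C: paperboard → 8.3; uncoated → 8.3.1; in rolls → 8.3.1.2. Scheduled 38%. anti-dumping (Osteria, 8.3.1): +19%; total 38% + 19% = 57%. → 57%.
Line D: tissue paper → 8.1; coated → 8.1.1; in sheets → 8.1.1.1. Scheduled 30%. quota on 8.1 exhausted → over-quota 24%. → 24%.
Line E: newsprint → 8.4; uncoated → 8.4.1; in rolls → 8.4.1.1. Scheduled 12%. Norvale agreement on 8.2.2: 8.4.1.1 not covered. → 12%.
Sum: 15% + 45% + 57% + 24% + 12% = 153%.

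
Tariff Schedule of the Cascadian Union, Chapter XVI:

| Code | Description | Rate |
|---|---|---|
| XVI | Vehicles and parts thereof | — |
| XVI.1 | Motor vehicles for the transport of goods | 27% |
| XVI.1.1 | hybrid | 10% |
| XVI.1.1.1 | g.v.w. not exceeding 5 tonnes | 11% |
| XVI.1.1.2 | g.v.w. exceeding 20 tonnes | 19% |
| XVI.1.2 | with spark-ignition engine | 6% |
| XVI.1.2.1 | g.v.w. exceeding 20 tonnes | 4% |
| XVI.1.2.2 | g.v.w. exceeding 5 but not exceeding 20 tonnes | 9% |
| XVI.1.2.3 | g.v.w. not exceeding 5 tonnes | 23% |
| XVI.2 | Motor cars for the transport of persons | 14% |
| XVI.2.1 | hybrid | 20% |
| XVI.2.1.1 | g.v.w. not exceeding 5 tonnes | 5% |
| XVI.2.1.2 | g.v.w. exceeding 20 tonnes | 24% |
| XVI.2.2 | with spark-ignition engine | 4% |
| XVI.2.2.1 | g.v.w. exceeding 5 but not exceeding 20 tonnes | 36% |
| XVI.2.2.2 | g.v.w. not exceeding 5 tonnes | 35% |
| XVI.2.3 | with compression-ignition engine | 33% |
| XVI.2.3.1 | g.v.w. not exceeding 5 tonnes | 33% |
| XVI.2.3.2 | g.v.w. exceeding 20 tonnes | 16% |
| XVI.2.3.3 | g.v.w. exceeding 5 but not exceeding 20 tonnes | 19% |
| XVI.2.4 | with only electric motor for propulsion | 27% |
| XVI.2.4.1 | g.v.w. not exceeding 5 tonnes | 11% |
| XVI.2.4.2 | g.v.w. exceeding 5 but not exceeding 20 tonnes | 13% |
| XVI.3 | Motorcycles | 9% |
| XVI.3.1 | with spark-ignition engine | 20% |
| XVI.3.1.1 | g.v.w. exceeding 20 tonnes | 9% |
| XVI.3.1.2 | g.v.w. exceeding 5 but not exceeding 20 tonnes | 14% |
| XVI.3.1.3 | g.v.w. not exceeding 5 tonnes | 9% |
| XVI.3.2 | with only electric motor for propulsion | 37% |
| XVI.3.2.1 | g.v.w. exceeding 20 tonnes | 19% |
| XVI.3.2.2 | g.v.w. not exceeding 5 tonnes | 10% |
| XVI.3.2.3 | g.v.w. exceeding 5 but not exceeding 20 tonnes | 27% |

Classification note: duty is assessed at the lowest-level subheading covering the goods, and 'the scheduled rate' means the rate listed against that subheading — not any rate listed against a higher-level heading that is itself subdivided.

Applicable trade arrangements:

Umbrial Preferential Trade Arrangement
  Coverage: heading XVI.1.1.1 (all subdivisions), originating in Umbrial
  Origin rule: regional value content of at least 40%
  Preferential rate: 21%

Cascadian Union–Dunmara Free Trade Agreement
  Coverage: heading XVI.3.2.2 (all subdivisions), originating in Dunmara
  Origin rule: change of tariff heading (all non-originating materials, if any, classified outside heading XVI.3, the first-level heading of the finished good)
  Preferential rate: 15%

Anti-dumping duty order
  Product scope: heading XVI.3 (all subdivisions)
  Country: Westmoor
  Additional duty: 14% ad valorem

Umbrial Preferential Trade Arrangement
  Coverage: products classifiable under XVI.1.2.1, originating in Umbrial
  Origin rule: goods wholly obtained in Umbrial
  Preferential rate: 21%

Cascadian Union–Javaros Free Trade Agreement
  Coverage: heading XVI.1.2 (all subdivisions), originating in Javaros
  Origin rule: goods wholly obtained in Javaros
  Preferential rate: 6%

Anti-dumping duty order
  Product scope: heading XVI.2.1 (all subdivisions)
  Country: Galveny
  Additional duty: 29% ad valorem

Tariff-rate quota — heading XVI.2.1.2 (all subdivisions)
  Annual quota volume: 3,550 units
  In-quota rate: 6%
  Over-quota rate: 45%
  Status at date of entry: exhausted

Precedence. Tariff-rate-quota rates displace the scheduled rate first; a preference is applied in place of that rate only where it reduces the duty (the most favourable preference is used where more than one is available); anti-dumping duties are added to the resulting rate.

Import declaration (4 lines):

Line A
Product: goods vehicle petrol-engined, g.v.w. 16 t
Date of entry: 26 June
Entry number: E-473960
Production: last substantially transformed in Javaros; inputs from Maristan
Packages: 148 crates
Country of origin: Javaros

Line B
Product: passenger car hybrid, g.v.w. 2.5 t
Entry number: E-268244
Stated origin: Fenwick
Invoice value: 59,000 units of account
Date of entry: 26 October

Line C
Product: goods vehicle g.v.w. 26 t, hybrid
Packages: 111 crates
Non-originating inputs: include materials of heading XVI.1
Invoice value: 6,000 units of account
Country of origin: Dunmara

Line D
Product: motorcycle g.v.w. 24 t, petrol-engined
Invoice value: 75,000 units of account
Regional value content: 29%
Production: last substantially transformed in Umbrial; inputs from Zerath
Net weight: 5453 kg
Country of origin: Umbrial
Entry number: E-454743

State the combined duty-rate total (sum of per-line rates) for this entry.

Line A: goods vehicle → XVI.1; petrol-engined → XVI.1.2; g.v.w. 16 t → XVI.1.2.2. Scheduled 9%. Javaros agreement on XVI.1.2: not wholly obtained. → 9%.
Line B: passenger car → XVI.2; hybrid → XVI.2.1; g.v.w. 2.5 t → XVI.2.1.1. Scheduled 5%. No special measure applies. → 5%.
Line C: goods vehicle → XVI.1; hybrid → XVI.1.1; g.v.w. 26 t → XVI.1.1.2. Scheduled 19%. Dunmara agreement on XVI.3.2.2: XVI.1.1.2 not covered. → 19%.
Line D: motorcycle → XVI.3; petrol-engined → XVI.3.1; g.v.w. 24 t → XVI.3.1.1. Scheduled 9%. Umbrial agreement on XVI.1.1.1: XVI.3.1.1 not covered; Umbrial agreement on XVI.1.2.1: XVI.3.1.1 not covered. → 9%.
Sum: 9% + 5% + 19% + 9% = 42%.

42%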